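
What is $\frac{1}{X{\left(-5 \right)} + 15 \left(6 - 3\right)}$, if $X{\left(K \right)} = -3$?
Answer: $\frac{1}{42} \approx 0.02381$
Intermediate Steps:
$\frac{1}{X{\left(-5 \right)} + 15 \left(6 - 3\right)} = \frac{1}{-3 + 15 \left(6 - 3\right)} = \frac{1}{-3 + 15 \cdot 3} = \frac{1}{-3 + 45} = \frac{1}{42}$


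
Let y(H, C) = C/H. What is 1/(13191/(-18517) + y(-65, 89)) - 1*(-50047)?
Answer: 125387951511/2505428 ≈ 50047.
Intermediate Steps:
1/(13191/(-18517) + y(-65, 89)) - 1*(-50047) = 1/(13191/(-18517) + 89/(-65)) - 1*(-50047) = 1/(13191*(-1/18517) + 89*(-1/65)) + 50047 = 1/(-13191/18517 - 89/65) + 50047 = 1/(-2505428/1203605) + 50047 = -1203605/2505428 + 50047 = 125387951511/2505428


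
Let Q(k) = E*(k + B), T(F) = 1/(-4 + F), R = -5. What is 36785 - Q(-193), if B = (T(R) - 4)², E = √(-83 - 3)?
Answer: 36785 + 14264*I*√86/81 ≈ 36785.0 + 1633.1*I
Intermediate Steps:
E = I*√86 (E = √(-86) = I*√86 ≈ 9.2736*I)
B = 1369/81 (B = (1/(-4 - 5) - 4)² = (1/(-9) - 4)² = (-⅑ - 4)² = (-37/9)² = 1369/81 ≈ 16.901)
Q(k) = I*√86*(1369/81 + k) (Q(k) = (I*√86)*(k + 1369/81) = (I*√86)*(1369/81 + k) = I*√86*(1369/81 + k))
36785 - Q(-193) = 36785 - I*√86*(1369/81 - 193) = 36785 - I*√86*(-14264)/81 = 36785 - (-14264)*I*√86/81 = 36785 + 14264*I*√86/81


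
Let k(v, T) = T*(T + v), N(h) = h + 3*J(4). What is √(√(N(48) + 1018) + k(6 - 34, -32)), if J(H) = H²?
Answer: √(1920 + √1114) ≈ 44.197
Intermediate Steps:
N(h) = 48 + h (N(h) = h + 3*4² = h + 3*16 = h + 48 = 48 + h)
√(√(N(48) + 1018) + k(6 - 34, -32)) = √(√((48 + 48) + 1018) - 32*(-32 + (6 - 34))) = √(√(96 + 1018) - 32*(-32 - 28)) = √(√1114 - 32*(-60)) = √(√1114 + 1920) = √(1920 + √1114)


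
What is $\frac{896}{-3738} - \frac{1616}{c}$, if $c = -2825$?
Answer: $\frac{250672}{754275} \approx 0.33233$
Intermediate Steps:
$\frac{896}{-3738} - \frac{1616}{c} = \frac{896}{-3738} - \frac{1616}{-2825} = 896 \left(- \frac{1}{3738}\right) - - \frac{1616}{2825} = - \frac{64}{267} + \frac{1616}{2825} = \frac{250672}{754275}$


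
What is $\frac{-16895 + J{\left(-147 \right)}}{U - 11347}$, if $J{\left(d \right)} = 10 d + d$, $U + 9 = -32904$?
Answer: $\frac{4628}{11065} \approx 0.41826$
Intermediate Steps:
$U = -32913$ ($U = -9 - 32904 = -32913$)
$J{\left(d \right)} = 11 d$
$\frac{-16895 + J{\left(-147 \right)}}{U - 11347} = \frac{-16895 + 11 \left(-147\right)}{-32913 - 11347} = \frac{-16895 - 1617}{-44260} = \left(-18512\right) \left(- \frac{1}{44260}\right) = \frac{4628}{11065}$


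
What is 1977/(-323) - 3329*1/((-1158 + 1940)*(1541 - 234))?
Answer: -118924445/19419406 ≈ -6.1240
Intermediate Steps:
1977/(-323) - 3329*1/((-1158 + 1940)*(1541 - 234)) = 1977*(-1/323) - 3329/(1307*782) = -1977/323 - 3329/1022074 = -118924445/19419406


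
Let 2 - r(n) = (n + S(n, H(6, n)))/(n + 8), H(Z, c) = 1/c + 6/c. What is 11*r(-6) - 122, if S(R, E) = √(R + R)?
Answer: -67 - 11*I*√3 ≈ -67.0 - 19.053*I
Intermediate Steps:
H(Z, c) = 7/c (H(Z, c) = 1/c + 6/c = 7/c)
S(R, E) = √2*√R (S(R, E) = √(2*R) = √2*√R)
r(n) = 2 - (n + √2*√n)/(8 + n) (r(n) = 2 - (n + √2*√n)/(n + 8) = 2 - (n + √2*√n)/(8 + n))
11*r(-6) - 122 = 11*((16 - 6 - √2*√(-6))/(8 - 6)) - 122 = 11*((16 - 6 - √2*I*√6)/2) - 122 = 11*((16 - 6 - 2*I*√3)/2) - 122 = 11*((10 - 2*I*√3)/2) - 122 = 11*(5 - I*√3) - 122 = (55 - 11*I*√3) - 122 = -67 - 11*I*√3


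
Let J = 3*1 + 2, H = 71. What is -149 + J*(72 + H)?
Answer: 566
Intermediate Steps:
J = 5 (J = 3 + 2 = 5)
-149 + J*(72 + H) = -149 + 5*(72 + 71) = -149 + 5*143 = -149 + 715 = 566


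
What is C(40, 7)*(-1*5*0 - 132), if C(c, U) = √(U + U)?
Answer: -132*√14 ≈ -493.90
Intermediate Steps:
C(c, U) = √2*√U (C(c, U) = √(2*U) = √2*√U)
C(40, 7)*(-1*5*0 - 132) = (√2*√7)*(-1*5*0 - 132) = √14*(-5*0 - 132) = √14*(0 - 132) = √14*(-132) = -132*√14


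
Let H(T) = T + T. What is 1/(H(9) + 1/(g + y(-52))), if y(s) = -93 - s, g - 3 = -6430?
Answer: 6468/116423 ≈ 0.055556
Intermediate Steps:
g = -6427 (g = 3 - 6430 = -6427)
H(T) = 2*T
1/(H(9) + 1/(g + y(-52))) = 1/(2*9 + 1/(-6427 + (-93 - 1*(-52)))) = 1/(18 + 1/(-6427 + (-93 + 52))) = 1/(18 + 1/(-6427 - 41)) = 1/(18 + 1/(-6468)) = 1/(18 - 1/6468) = 1/(116423/6468) = 6468/116423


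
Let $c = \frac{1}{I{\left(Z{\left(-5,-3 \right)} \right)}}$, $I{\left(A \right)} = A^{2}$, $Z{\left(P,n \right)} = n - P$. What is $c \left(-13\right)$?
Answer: $- \frac{13}{4} \approx -3.25$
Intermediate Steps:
$c = \frac{1}{4}$ ($c = \frac{1}{\left(-3 - -5\right)^{2}} = \frac{1}{\left(-3 + 5\right)^{2}} = \frac{1}{2^{2}} = \frac{1}{4} \approx 0.25$)
$c \left(-13\right) = \frac{1}{4} \left(-13\right) = - \frac{13}{4}$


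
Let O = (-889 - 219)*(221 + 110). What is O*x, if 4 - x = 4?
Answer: 0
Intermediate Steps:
x = 0 (x = 4 - 1*4 = 4 - 4 = 0)
O = -366748 (O = -1108*331 = -366748)
O*x = -366748*0 = 0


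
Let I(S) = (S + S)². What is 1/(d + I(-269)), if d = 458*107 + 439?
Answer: 1/338889 ≈ 2.9508e-6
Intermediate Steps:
d = 49445 (d = 49006 + 439 = 49445)
I(S) = 4*S² (I(S) = (2*S)² = 4*S²)
1/(d + I(-269)) = 1/(49445 + 4*(-269)²) = 1/(49445 + 4*72361) = 1/(49445 + 289444) = 1/338889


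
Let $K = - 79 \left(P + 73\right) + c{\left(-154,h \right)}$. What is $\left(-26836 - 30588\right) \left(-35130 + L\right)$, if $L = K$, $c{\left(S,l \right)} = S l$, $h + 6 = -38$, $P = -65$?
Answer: $1664492064$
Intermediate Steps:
$h = -44$ ($h = -6 - 38 = -44$)
$K = 6144$ ($K = - 79 \left(-65 + 73\right) - -6776 = \left(-79\right) 8 + 6776 = -632 + 6776 = 6144$)
$L = 6144$
$\left(-26836 - 30588\right) \left(-35130 + L\right) = \left(-26836 - 30588\right) \left(-35130 + 6144\right) = \left(-57424\right) \left(-28986\right) = 1664492064$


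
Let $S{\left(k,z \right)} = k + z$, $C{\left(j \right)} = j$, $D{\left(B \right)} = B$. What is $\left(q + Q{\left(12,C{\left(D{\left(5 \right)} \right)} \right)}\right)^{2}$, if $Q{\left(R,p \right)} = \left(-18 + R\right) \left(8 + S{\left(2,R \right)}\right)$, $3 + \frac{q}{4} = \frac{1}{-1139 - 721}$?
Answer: $\frac{4483775521}{216225} \approx 20737.0$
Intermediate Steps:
$q = - \frac{5581}{465}$ ($q = -12 + \frac{4}{-1139 - 721} = -12 + \frac{4}{-1860} = -12 + 4 \left(- \frac{1}{1860}\right) = -12 - \frac{1}{465} = - \frac{5581}{465} \approx -12.002$)
$Q{\left(R,p \right)} = \left(-18 + R\right) \left(10 + R\right)$ ($Q{\left(R,p \right)} = \left(-18 + R\right) \left(8 + \left(2 + R\right)\right) = \left(-18 + R\right) \left(10 + R\right)$)
$\left(q + Q{\left(12,C{\left(D{\left(5 \right)} \right)} \right)}\right)^{2} = \left(- \frac{5581}{465} - \left(276 - 144\right)\right)^{2} = \left(- \frac{5581}{465} - 132\right)^{2} = \left(- \frac{66961}{465}\right)^{2} = \frac{4483775521}{216225}$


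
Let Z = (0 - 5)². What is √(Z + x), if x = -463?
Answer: I*√438 ≈ 20.928*I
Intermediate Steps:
Z = 25 (Z = (-5)² = 25)
√(Z + x) = √(25 - 463) = √(-438) = I*√438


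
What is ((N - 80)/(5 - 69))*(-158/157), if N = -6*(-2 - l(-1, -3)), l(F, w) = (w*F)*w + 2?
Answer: -4345/2512 ≈ -1.7297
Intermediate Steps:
l(F, w) = 2 + F*w**2 (l(F, w) = (F*w)*w + 2 = F*w**2 + 2 = 2 + F*w**2)
N = -30 (N = -6*(-2 - (2 - 1*(-3)**2)) = -6*(-2 - (2 - 1*9)) = -6*(-2 - (2 - 9)) = -6*(-2 - 1*(-7)) = -6*(-2 + 7) = -6*5 = -30)
((N - 80)/(5 - 69))*(-158/157) = ((-30 - 80)/(5 - 69))*(-158/157) = (-110/(-64))*(-158*1/157) = -110*(-1/64)*(-158/157) = (55/32)*(-158/157) = -4345/2512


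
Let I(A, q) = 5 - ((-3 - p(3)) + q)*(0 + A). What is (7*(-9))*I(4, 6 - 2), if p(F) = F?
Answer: -819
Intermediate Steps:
I(A, q) = 5 - A*(-6 + q) (I(A, q) = 5 - ((-3 - 1*3) + q)*(0 + A) = 5 - ((-3 - 3) + q)*A = 5 - (-6 + q)*A = 5 - A*(-6 + q))
(7*(-9))*I(4, 6 - 2) = (7*(-9))*(5 + 6*4 - 1*4*(6 - 2)) = -63*(5 + 24 - 1*4*4) = -63*(5 + 24 - 16) = -63*13 = -819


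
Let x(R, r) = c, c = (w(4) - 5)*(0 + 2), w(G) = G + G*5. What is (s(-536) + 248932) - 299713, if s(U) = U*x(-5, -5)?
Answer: -71149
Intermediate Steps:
w(G) = 6*G (w(G) = G + 5*G = 6*G)
c = 38 (c = (6*4 - 5)*(0 + 2) = (24 - 5)*2 = 19*2 = 38)
x(R, r) = 38
s(U) = 38*U (s(U) = U*38 = 38*U)
(s(-536) + 248932) - 299713 = (38*(-536) + 248932) - 299713 = (-20368 + 248932) - 299713 = 228564 - 299713 = -71149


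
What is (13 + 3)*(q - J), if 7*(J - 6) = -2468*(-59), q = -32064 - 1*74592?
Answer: -14275936/7 ≈ -2.0394e+6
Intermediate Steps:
q = -106656 (q = -32064 - 74592 = -106656)
J = 145654/7 (J = 6 + (-2468*(-59))/7 = 6 + (⅐)*145612 = 6 + 145612/7 = 145654/7 ≈ 20808.)
(13 + 3)*(q - J) = (13 + 3)*(-106656 - 1*145654/7) = 16*(-106656 - 145654/7) = 16*(-892246/7) = -14275936/7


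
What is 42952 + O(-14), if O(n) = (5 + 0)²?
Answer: 42977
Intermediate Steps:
O(n) = 25 (O(n) = 5² = 25)
42952 + O(-14) = 42952 + 25 = 42977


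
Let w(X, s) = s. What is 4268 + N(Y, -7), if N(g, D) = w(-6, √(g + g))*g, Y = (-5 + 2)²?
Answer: 4268 + 27*√2 ≈ 4306.2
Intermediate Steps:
Y = 9 (Y = (-3)² = 9)
N(g, D) = √2*g^(3/2) (N(g, D) = √(g + g)*g = √(2*g)*g = (√2*√g)*g = √2*g^(3/2))
4268 + N(Y, -7) = 4268 + √2*9^(3/2) = 4268 + √2*27 = 4268 + 27*√2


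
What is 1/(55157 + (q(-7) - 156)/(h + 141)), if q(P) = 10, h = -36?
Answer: 105/5791339 ≈ 1.8131e-5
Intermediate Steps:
1/(55157 + (q(-7) - 156)/(h + 141)) = 1/(55157 + (10 - 156)/(-36 + 141)) = 1/(55157 - 146/105) = 1/(5791339/105) = 105/5791339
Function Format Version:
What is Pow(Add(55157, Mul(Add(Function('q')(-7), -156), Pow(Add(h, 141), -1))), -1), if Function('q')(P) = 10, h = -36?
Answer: Rational(105, 5791339) ≈ 1.8131e-5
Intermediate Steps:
Pow(Add(55157, Mul(Add(Function('q')(-7), -156), Pow(Add(h, 141), -1))), -1) = Pow(Add(55157, Mul(Add(10, -156), Pow(Add(-36, 141), -1))), -1) = Pow(Add(55157, Mul(-146, Pow(105, -1))), -1) = Pow(Add(55157, Mul(-146, Rational(1, 105))), -1) = Pow(Add(55157, Rational(-146, 105)), -1) = Pow(Rational(5791339, 105), -1) = Rational(105, 5791339)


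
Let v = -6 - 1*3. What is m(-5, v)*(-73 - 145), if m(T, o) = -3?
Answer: 654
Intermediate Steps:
v = -9 (v = -6 - 3 = -9)
m(-5, v)*(-73 - 145) = -3*(-73 - 145) = -3*(-218) = 654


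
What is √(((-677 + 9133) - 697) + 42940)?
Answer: 11*√419 ≈ 225.16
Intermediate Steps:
√(((-677 + 9133) - 697) + 42940) = √((8456 - 697) + 42940) = √(7759 + 42940) = √50699 = 11*√419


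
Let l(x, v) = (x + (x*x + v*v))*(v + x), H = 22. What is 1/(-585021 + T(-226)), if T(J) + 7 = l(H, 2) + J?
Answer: -1/573014 ≈ -1.7452e-6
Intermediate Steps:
l(x, v) = (v + x)*(x + v² + x²) (l(x, v) = (x + (x² + v²))*(v + x) = (x + (v² + x²))*(v + x) = (x + v² + x²)*(v + x) = (v + x)*(x + v² + x²))
T(J) = 12233 + J (T(J) = -7 + ((2³ + 22² + 22³ + 2*22 + 2*22² + 22*2²) + J) = -7 + ((8 + 484 + 10648 + 44 + 2*484 + 22*4) + J) = -7 + ((8 + 484 + 10648 + 44 + 968 + 88) + J) = -7 + (12240 + J) = 12233 + J)
1/(-585021 + T(-226)) = 1/(-585021 + (12233 - 226)) = 1/(-585021 + 12007) = 1/(-573014) = -1/573014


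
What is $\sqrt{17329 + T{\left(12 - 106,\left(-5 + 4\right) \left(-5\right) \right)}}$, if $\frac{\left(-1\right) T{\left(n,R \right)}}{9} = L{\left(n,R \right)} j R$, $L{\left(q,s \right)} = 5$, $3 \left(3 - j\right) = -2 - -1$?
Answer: $\sqrt{16579} \approx 128.76$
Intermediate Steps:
$j = \frac{10}{3}$ ($j = 3 - \frac{-2 - -1}{3} = 3 - \frac{-2 + 1}{3} = 3 - - \frac{1}{3} = 3 + \frac{1}{3} = \frac{10}{3} \approx 3.3333$)
$T{\left(n,R \right)} = - 150 R$ ($T{\left(n,R \right)} = - 9 \cdot 5 \cdot \frac{10}{3} R = - 9 \frac{50 R}{3} = - 150 R$)
$\sqrt{17329 + T{\left(12 - 106,\left(-5 + 4\right) \left(-5\right) \right)}} = \sqrt{17329 - 150 \left(-5 + 4\right) \left(-5\right)} = \sqrt{17329 - 150 \left(\left(-1\right) \left(-5\right)\right)} = \sqrt{17329 - 750} = \sqrt{16579}$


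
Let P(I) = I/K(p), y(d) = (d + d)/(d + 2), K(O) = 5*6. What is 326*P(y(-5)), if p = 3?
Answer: 326/9 ≈ 36.222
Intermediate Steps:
K(O) = 30
y(d) = 2*d/(2 + d) (y(d) = (2*d)/(2 + d) = 2*d/(2 + d))
P(I) = I/30
326*P(y(-5)) = 326*((2*(-5)/(2 - 5))/30) = 326*((2*(-5)/(-3))/30) = 326*((2*(-5)*(-1/3))/30) = 326*((1/30)*(10/3)) = 326*(1/9) = 326/9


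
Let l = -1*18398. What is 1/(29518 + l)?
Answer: 1/11120 ≈ 8.9928e-5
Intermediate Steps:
l = -18398
1/(29518 + l) = 1/(29518 - 18398) = 1/11120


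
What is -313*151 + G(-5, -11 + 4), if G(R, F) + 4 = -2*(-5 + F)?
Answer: -47243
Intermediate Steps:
G(R, F) = 6 - 2*F (G(R, F) = -4 - 2*(-5 + F) = -4 + (10 - 2*F) = 6 - 2*F)
-313*151 + G(-5, -11 + 4) = -313*151 + (6 - 2*(-11 + 4)) = -47263 + (6 - 2*(-7)) = -47263 + (6 + 14) = -47263 + 20 = -47243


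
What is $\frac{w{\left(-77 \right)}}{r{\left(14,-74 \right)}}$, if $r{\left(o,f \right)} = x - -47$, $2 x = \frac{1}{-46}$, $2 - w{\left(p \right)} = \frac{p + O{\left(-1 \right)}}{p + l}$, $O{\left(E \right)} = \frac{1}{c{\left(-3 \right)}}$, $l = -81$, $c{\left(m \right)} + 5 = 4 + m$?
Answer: $\frac{21965}{683034} \approx 0.032158$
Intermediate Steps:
$c{\left(m \right)} = -1 + m$ ($c{\left(m \right)} = -5 + \left(4 + m\right) = -1 + m$)
$O{\left(E \right)} = - \frac{1}{4}$ ($O{\left(E \right)} = \frac{1}{-1 - 3} = \frac{1}{-4} = - \frac{1}{4}$)
$w{\left(p \right)} = 2 - \frac{- \frac{1}{4} + p}{-81 + p}$ ($w{\left(p \right)} = 2 - \frac{p - \frac{1}{4}}{p - 81} = 2 - \frac{- \frac{1}{4} + p}{-81 + p}$)
$x = - \frac{1}{92}$ ($x = \frac{1}{2 \left(-46\right)} = \frac{1}{2} \left(- \frac{1}{46}\right) = - \frac{1}{92} \approx -0.01087$)
$r{\left(o,f \right)} = \frac{4323}{92}$ ($r{\left(o,f \right)} = - \frac{1}{92} - -47 = - \frac{1}{92} + 47 = \frac{4323}{92}$)
$\frac{w{\left(-77 \right)}}{r{\left(14,-74 \right)}} = \frac{\frac{1}{-81 - 77} \left(- \frac{647}{4} - 77\right)}{\frac{4323}{92}} = \frac{1}{-158} \left(- \frac{955}{4}\right) \frac{92}{4323} = \left(- \frac{1}{158}\right) \left(- \frac{955}{4}\right) \frac{92}{4323} = \frac{955}{632} \cdot \frac{92}{4323} = \frac{21965}{683034}$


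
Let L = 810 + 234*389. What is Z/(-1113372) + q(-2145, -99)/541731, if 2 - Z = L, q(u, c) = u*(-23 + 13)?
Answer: 12271859009/100524687822 ≈ 0.12208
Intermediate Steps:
L = 91836 (L = 810 + 91026 = 91836)
q(u, c) = -10*u (q(u, c) = u*(-10) = -10*u)
Z = -91834 (Z = 2 - 1*91836 = 2 - 91836 = -91834)
Z/(-1113372) + q(-2145, -99)/541731 = -91834/(-1113372) - 10*(-2145)/541731 = -91834*(-1/1113372) + 21450*(1/541731) = 45917/556686 + 7150/180577 = 12271859009/100524687822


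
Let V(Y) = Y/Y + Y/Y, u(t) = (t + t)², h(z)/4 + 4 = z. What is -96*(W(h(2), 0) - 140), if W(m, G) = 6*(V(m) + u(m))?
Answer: -135168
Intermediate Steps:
h(z) = -16 + 4*z
u(t) = 4*t² (u(t) = (2*t)² = 4*t²)
V(Y) = 2 (V(Y) = 1 + 1 = 2)
W(m, G) = 12 + 24*m² (W(m, G) = 6*(2 + 4*m²) = 12 + 24*m²)
-96*(W(h(2), 0) - 140) = -96*((12 + 24*(-16 + 4*2)²) - 140) = -96*((12 + 24*(-16 + 8)²) - 140) = -96*((12 + 24*(-8)²) - 140) = -96*((12 + 24*64) - 140) = -96*((12 + 1536) - 140) = -96*(1548 - 140) = -96*1408 = -135168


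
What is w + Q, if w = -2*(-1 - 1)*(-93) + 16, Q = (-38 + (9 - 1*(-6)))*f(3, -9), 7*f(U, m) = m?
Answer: -2285/7 ≈ -326.43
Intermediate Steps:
f(U, m) = m/7
Q = 207/7 (Q = (-38 + (9 - 1*(-6)))*((⅐)*(-9)) = (-38 + (9 + 6))*(-9/7) = (-38 + 15)*(-9/7) = -23*(-9/7) = 207/7 ≈ 29.571)
w = -356 (w = -2*(-2)*(-93) + 16 = 4*(-93) + 16 = -372 + 16 = -356)
w + Q = -356 + 207/7 = -2285/7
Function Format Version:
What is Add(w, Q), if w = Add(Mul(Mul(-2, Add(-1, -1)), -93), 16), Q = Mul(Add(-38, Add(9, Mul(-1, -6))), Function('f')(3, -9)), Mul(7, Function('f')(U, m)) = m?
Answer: Rational(-2285, 7) ≈ -326.43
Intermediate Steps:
Function('f')(U, m) = Mul(Rational(1, 7), m)
Q = Rational(207, 7) (Q = Mul(Add(-38, Add(9, Mul(-1, -6))), Mul(Rational(1, 7), -9)) = Mul(Add(-38, Add(9, 6)), Rational(-9, 7)) = Mul(Add(-38, 15), Rational(-9, 7)) = Mul(-23, Rational(-9, 7)) = Rational(207, 7) ≈ 29.571)
w = -356 (w = Add(Mul(Mul(-2, -2), -93), 16) = Add(Mul(4, -93), 16) = Add(-372, 16) = -356)
Add(w, Q) = Add(-356, Rational(207, 7)) = Rational(-2285, 7)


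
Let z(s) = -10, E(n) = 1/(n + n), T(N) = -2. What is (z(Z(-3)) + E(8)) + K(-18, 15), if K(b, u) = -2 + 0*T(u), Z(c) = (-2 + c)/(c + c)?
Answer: -191/16 ≈ -11.938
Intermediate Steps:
Z(c) = (-2 + c)/(2*c) (Z(c) = (-2 + c)/((2*c)) = (-2 + c)*(1/(2*c)) = (-2 + c)/(2*c))
E(n) = 1/(2*n)
K(b, u) = -2 (K(b, u) = -2 + 0*(-2) = -2 + 0 = -2)
(z(Z(-3)) + E(8)) + K(-18, 15) = (-10 + (1/2)/8) - 2 = (-10 + (1/2)*(1/8)) - 2 = (-10 + 1/16) - 2 = -159/16 - 2 = -191/16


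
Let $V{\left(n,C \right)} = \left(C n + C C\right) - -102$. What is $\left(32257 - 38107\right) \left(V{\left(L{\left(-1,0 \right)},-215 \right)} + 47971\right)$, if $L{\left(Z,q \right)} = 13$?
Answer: $-535292550$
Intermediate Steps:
$V{\left(n,C \right)} = 102 + C^{2} + C n$ ($V{\left(n,C \right)} = \left(C n + C^{2}\right) + 102 = \left(C^{2} + C n\right) + 102 = 102 + C^{2} + C n$)
$\left(32257 - 38107\right) \left(V{\left(L{\left(-1,0 \right)},-215 \right)} + 47971\right) = \left(32257 - 38107\right) \left(\left(102 + \left(-215\right)^{2} - 2795\right) + 47971\right) = - 5850 \left(\left(102 + 46225 - 2795\right) + 47971\right) = - 5850 \left(43532 + 47971\right) = \left(-5850\right) 91503 = -535292550$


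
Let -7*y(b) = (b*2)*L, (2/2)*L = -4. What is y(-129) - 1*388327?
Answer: -2719321/7 ≈ -3.8847e+5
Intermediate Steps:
L = -4
y(b) = 8*b/7 (y(b) = -b*2*(-4)/7 = -2*b*(-4)/7 = -(-8)*b/7 = 8*b/7)
y(-129) - 1*388327 = (8/7)*(-129) - 1*388327 = -1032/7 - 388327 = -2719321/7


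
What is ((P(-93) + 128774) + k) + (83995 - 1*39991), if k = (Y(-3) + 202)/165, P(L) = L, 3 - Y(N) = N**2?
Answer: 28493221/165 ≈ 1.7269e+5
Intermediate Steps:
Y(N) = 3 - N**2
k = 196/165 (k = ((3 - 1*(-3)**2) + 202)/165 = ((3 - 1*9) + 202)*(1/165) = ((3 - 9) + 202)*(1/165) = (-6 + 202)*(1/165) = 196*(1/165) = 196/165 ≈ 1.1879)
((P(-93) + 128774) + k) + (83995 - 1*39991) = ((-93 + 128774) + 196/165) + (83995 - 1*39991) = (128681 + 196/165) + (83995 - 39991) = 21232561/165 + 44004 = 28493221/165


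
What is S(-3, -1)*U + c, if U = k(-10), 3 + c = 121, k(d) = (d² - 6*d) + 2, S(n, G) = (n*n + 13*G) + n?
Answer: -1016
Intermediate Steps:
S(n, G) = n + n² + 13*G (S(n, G) = (n² + 13*G) + n = n + n² + 13*G)
k(d) = 2 + d² - 6*d
c = 118 (c = -3 + 121 = 118)
U = 162 (U = 2 + (-10)² - 6*(-10) = 2 + 100 + 60 = 162)
S(-3, -1)*U + c = (-3 + (-3)² + 13*(-1))*162 + 118 = (-3 + 9 - 13)*162 + 118 = -7*162 + 118 = -1134 + 118 = -1016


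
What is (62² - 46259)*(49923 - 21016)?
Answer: -1226090405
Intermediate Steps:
(62² - 46259)*(49923 - 21016) = (3844 - 46259)*28907 = -42415*28907 = -1226090405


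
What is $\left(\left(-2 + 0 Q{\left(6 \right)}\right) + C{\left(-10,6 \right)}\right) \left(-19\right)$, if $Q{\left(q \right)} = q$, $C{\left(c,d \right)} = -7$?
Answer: $171$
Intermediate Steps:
$\left(\left(-2 + 0 Q{\left(6 \right)}\right) + C{\left(-10,6 \right)}\right) \left(-19\right) = \left(\left(-2 + 0 \cdot 6\right) - 7\right) \left(-19\right) = \left(\left(-2 + 0\right) - 7\right) \left(-19\right) = \left(-2 - 7\right) \left(-19\right) = \left(-9\right) \left(-19\right) = 171$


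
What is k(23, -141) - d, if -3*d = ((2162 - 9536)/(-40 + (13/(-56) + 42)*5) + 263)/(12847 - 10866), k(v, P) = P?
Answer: -7920866444/56191065 ≈ -140.96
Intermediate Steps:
d = -2073721/56191065 (d = -((2162 - 9536)/(-40 + (13/(-56) + 42)*5) + 263)/(3*(12847 - 10866)) = -(-7374/(-40 + (13*(-1/56) + 42)*5) + 263)/(3*1981) = -(-7374/(-40 + (-13/56 + 42)*5) + 263)/(3*1981) = -(-7374/(-40 + (2339/56)*5) + 263)/(3*1981) = -(-7374/(-40 + 11695/56) + 263)/(3*1981) = -(-7374/9455/56 + 263)/(3*1981) = -(-7374*56/9455 + 263)/(3*1981) = -(-412944/9455 + 263)/(3*1981) = -2073721/(28365*1981) = -⅓*2073721/18730355 = -2073721/56191065 ≈ -0.036905)
k(23, -141) - d = -141 - 1*(-2073721/56191065) = -141 + 2073721/56191065 = -7920866444/56191065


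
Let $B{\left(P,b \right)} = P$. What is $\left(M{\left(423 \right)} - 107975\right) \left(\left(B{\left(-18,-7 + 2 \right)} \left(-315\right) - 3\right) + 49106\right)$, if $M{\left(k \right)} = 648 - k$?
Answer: $-5901790750$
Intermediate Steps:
$\left(M{\left(423 \right)} - 107975\right) \left(\left(B{\left(-18,-7 + 2 \right)} \left(-315\right) - 3\right) + 49106\right) = \left(\left(648 - 423\right) - 107975\right) \left(\left(\left(-18\right) \left(-315\right) - 3\right) + 49106\right) = \left(\left(648 - 423\right) - 107975\right) \left(\left(5670 - 3\right) + 49106\right) = \left(225 - 107975\right) \left(5667 + 49106\right) = \left(-107750\right) 54773 = -5901790750$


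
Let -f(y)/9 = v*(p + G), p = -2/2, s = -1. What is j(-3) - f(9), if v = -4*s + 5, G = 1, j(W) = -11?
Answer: -11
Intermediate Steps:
p = -1 (p = -2*½ = -1)
v = 9 (v = -4*(-1) + 5 = 4 + 5 = 9)
f(y) = 0 (f(y) = -81*(-1 + 1) = -81*0 = -9*0 = 0)
j(-3) - f(9) = -11 - 1*0 = -11 + 0 = -11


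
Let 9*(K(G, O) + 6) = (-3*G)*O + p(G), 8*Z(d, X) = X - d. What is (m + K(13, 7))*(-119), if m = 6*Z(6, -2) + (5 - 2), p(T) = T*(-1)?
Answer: 43673/9 ≈ 4852.6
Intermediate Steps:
p(T) = -T
Z(d, X) = -d/8 + X/8 (Z(d, X) = (X - d)/8 = -d/8 + X/8)
m = -3 (m = 6*(-⅛*6 + (⅛)*(-2)) + (5 - 2) = 6*(-¾ - ¼) + 3 = 6*(-1) + 3 = -6 + 3 = -3)
K(G, O) = -6 - G/9 - G*O/3 (K(G, O) = -6 + ((-3*G)*O - G)/9 = -6 + (-3*G*O - G)/9 = -6 + (-G - 3*G*O)/9 = -6 + (-G/9 - G*O/3) = -6 - G/9 - G*O/3)
(m + K(13, 7))*(-119) = (-3 + (-6 - ⅑*13 - ⅓*13*7))*(-119) = (-3 + (-6 - 13/9 - 91/3))*(-119) = (-3 - 340/9)*(-119) = -367/9*(-119) = 43673/9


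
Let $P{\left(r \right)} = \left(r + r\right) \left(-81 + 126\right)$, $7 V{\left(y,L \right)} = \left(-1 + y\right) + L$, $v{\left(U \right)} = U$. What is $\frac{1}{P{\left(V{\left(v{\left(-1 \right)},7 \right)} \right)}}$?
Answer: $\frac{7}{450} \approx 0.015556$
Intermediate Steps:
$V{\left(y,L \right)} = - \frac{1}{7} + \frac{L}{7} + \frac{y}{7}$ ($V{\left(y,L \right)} = \frac{\left(-1 + y\right) + L}{7} = \frac{-1 + L + y}{7} = - \frac{1}{7} + \frac{L}{7} + \frac{y}{7}$)
$P{\left(r \right)} = 90 r$ ($P{\left(r \right)} = 2 r 45 = 90 r$)
$\frac{1}{P{\left(V{\left(v{\left(-1 \right)},7 \right)} \right)}} = \frac{1}{90 \left(- \frac{1}{7} + \frac{1}{7} \cdot 7 + \frac{1}{7} \left(-1\right)\right)} = \frac{1}{90 \left(- \frac{1}{7} + 1 - \frac{1}{7}\right)} = \frac{1}{90 \cdot \frac{5}{7}} = \frac{1}{\frac{450}{7}} = \frac{7}{450}$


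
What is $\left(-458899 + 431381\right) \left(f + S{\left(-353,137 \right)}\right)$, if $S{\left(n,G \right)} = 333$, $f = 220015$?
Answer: $-6063536264$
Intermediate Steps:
$\left(-458899 + 431381\right) \left(f + S{\left(-353,137 \right)}\right) = \left(-458899 + 431381\right) \left(220015 + 333\right) = \left(-27518\right) 220348 = -6063536264$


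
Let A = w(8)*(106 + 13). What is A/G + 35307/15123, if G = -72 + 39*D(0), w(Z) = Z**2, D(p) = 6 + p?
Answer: 20149417/408321 ≈ 49.347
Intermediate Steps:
A = 7616 (A = 8**2*(106 + 13) = 64*119 = 7616)
G = 162 (G = -72 + 39*(6 + 0) = -72 + 39*6 = -72 + 234 = 162)
A/G + 35307/15123 = 7616/162 + 35307/15123 = 7616*(1/162) + 35307*(1/15123) = 3808/81 + 11769/5041 = 20149417/408321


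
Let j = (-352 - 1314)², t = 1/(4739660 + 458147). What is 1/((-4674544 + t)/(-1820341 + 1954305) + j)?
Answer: 696319016948/1932648128026598081 ≈ 3.6029e-7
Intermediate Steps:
t = 1/5197807 ≈ 1.9239e-7
j = 2775556 (j = (-1666)² = 2775556)
1/((-4674544 + t)/(-1820341 + 1954305) + j) = 1/((-4674544 + 1/5197807)/(-1820341 + 1954305) + 2775556) = 1/(-24297377525007/5197807/133964 + 2775556) = 1/(-24297377525007/5197807*1/133964 + 2775556) = 1/(-24297377525007/696319016948 + 2775556) = 1/(1932648128026598081/696319016948) = 696319016948/1932648128026598081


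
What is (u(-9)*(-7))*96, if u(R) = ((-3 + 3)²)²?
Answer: 0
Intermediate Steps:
u(R) = 0 (u(R) = (0²)² = 0² = 0)
(u(-9)*(-7))*96 = (0*(-7))*96 = 0*96 = 0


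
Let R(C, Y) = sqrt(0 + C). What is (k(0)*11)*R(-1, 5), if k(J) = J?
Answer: 0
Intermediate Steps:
R(C, Y) = sqrt(C)
(k(0)*11)*R(-1, 5) = (0*11)*sqrt(-1) = 0*I = 0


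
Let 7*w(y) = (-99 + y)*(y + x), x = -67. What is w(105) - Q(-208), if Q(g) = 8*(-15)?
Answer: 1068/7 ≈ 152.57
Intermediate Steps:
w(y) = (-99 + y)*(-67 + y)/7 (w(y) = ((-99 + y)*(y - 67))/7 = ((-99 + y)*(-67 + y))/7 = (-99 + y)*(-67 + y)/7)
Q(g) = -120
w(105) - Q(-208) = (6633/7 - 166/7*105 + (1/7)*105**2) - 1*(-120) = (6633/7 - 2490 + (1/7)*11025) + 120 = (6633/7 - 2490 + 1575) + 120 = 228/7 + 120 = 1068/7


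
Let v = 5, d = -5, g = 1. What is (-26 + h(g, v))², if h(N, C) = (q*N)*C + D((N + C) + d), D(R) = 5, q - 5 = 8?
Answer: 1936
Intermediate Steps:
q = 13 (q = 5 + 8 = 13)
h(N, C) = 5 + 13*C*N (h(N, C) = (13*N)*C + 5 = 13*C*N + 5 = 5 + 13*C*N)
(-26 + h(g, v))² = (-26 + (5 + 13*5*1))² = (-26 + (5 + 65))² = (-26 + 70)² = 44² = 1936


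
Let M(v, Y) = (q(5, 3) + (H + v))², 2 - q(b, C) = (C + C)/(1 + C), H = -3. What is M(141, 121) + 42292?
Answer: 245897/4 ≈ 61474.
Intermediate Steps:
q(b, C) = 2 - 2*C/(1 + C) (q(b, C) = 2 - (C + C)/(1 + C) = 2 - 2*C/(1 + C))
M(v, Y) = (-5/2 + v)² (M(v, Y) = (2/(1 + 3) + (-3 + v))² = (2/4 + (-3 + v))² = (2*(¼) + (-3 + v))² = (½ + (-3 + v))² = (-5/2 + v)²)
M(141, 121) + 42292 = (-5 + 2*141)²/4 + 42292 = (-5 + 282)²/4 + 42292 = (¼)*277² + 42292 = (¼)*76729 + 42292 = 76729/4 + 42292 = 245897/4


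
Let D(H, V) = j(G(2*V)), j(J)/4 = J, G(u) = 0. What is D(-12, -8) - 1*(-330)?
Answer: 330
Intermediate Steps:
j(J) = 4*J
D(H, V) = 0 (D(H, V) = 4*0 = 0)
D(-12, -8) - 1*(-330) = 0 - 1*(-330) = 0 + 330 = 330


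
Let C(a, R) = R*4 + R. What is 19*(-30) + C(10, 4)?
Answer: -550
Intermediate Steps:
C(a, R) = 5*R (C(a, R) = 4*R + R = 5*R)
19*(-30) + C(10, 4) = 19*(-30) + 5*4 = -570 + 20 = -550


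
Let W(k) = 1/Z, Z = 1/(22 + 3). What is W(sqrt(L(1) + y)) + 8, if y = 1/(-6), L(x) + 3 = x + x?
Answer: 33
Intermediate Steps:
Z = 1/25 ≈ 0.040000
L(x) = -3 + 2*x (L(x) = -3 + (x + x) = -3 + 2*x)
y = -1/6 ≈ -0.16667
W(k) = 25 (W(k) = 1/(1/25) = 25)
W(sqrt(L(1) + y)) + 8 = 25 + 8 = 33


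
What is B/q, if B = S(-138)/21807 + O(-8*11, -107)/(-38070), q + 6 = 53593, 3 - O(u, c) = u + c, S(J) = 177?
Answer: 14942/274614351615 ≈ 5.4411e-8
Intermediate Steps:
O(u, c) = 3 - c - u (O(u, c) = 3 - (u + c) = 3 - (c + u) = 3 + (-c - u) = 3 - c - u)
q = 53587 (q = -6 + 53593 = 53587)
B = 14942/5124645 (B = 177/21807 + (3 - 1*(-107) - (-8)*11)/(-38070) = 177*(1/21807) + (3 + 107 - 1*(-88))*(-1/38070) = 59/7269 + (3 + 107 + 88)*(-1/38070) = 59/7269 + 198*(-1/38070) = 59/7269 - 11/2115 = 14942/5124645 ≈ 0.0029157)
B/q = (14942/5124645)/53587 = (14942/5124645)*(1/53587) = 14942/274614351615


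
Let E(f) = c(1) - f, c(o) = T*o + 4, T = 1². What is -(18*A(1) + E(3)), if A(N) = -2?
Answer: 34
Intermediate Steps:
T = 1
c(o) = 4 + o (c(o) = 1*o + 4 = o + 4 = 4 + o)
E(f) = 5 - f (E(f) = (4 + 1) - f = 5 - f)
-(18*A(1) + E(3)) = -(18*(-2) + (5 - 1*3)) = -(-36 + (5 - 3)) = -(-36 + 2) = -1*(-34) = 34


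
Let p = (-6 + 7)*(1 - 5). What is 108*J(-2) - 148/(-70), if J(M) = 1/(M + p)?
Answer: -556/35 ≈ -15.886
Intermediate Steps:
p = -4 (p = 1*(-4) = -4)
J(M) = 1/(-4 + M) (J(M) = 1/(M - 4) = 1/(-4 + M))
108*J(-2) - 148/(-70) = 108/(-4 - 2) - 148/(-70) = 108/(-6) - 148*(-1/70) = 108*(-1/6) + 74/35 = -18 + 74/35 = -556/35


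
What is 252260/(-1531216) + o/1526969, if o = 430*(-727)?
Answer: -215966658425/584529841076 ≈ -0.36947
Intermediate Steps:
o = -312610
252260/(-1531216) + o/1526969 = 252260/(-1531216) - 312610/1526969 = 252260*(-1/1531216) - 312610*1/1526969 = -63065/382804 - 312610/1526969 = -215966658425/584529841076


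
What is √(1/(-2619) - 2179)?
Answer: I*√1660679382/873 ≈ 46.68*I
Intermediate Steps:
√(1/(-2619) - 2179) = √(-1/2619 - 2179) = √(-5706802/2619) = I*√1660679382/873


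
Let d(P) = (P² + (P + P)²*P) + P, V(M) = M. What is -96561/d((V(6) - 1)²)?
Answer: -32187/21050 ≈ -1.5291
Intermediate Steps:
d(P) = P + P² + 4*P³ (d(P) = (P² + (2*P)²*P) + P = (P² + (4*P²)*P) + P = (P² + 4*P³) + P = P + P² + 4*P³)
-96561/d((V(6) - 1)²) = -96561*1/((6 - 1)²*(1 + (6 - 1)² + 4*((6 - 1)²)²)) = -96561*1/(25*(1 + 5² + 4*(5²)²)) = -96561*1/(25*(1 + 25 + 4*25²)) = -96561*1/(25*(1 + 25 + 4*625)) = -96561*1/(25*(1 + 25 + 2500)) = -96561/(25*2526) = -96561/63150 = -96561*1/63150 = -32187/21050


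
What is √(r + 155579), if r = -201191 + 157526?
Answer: √111914 ≈ 334.54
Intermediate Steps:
r = -43665
√(r + 155579) = √(-43665 + 155579) = √111914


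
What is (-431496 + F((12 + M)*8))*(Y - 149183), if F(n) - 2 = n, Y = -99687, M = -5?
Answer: 107371975060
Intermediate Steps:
F(n) = 2 + n
(-431496 + F((12 + M)*8))*(Y - 149183) = (-431496 + (2 + (12 - 5)*8))*(-99687 - 149183) = (-431496 + (2 + 7*8))*(-248870) = (-431496 + (2 + 56))*(-248870) = (-431496 + 58)*(-248870) = -431438*(-248870) = 107371975060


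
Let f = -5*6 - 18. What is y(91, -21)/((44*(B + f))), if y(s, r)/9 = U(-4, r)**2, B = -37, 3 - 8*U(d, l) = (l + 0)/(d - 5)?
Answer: -1/59840 ≈ -1.6711e-5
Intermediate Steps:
f = -48 (f = -30 - 18 = -48)
U(d, l) = 3/8 - l/(8*(-5 + d)) (U(d, l) = 3/8 - (l + 0)/(8*(d - 5)) = 3/8 - l/(8*(-5 + d)))
y(s, r) = 9*(3/8 + r/72)**2 (y(s, r) = 9*((-15 - r + 3*(-4))/(8*(-5 - 4)))**2 = 9*((1/8)*(-15 - r - 12)/(-9))**2 = 9*((1/8)*(-1/9)*(-27 - r))**2 = 9*(3/8 + r/72)**2)
y(91, -21)/((44*(B + f))) = ((27 - 21)**2/576)/((44*(-37 - 48))) = ((1/576)*6**2)/((44*(-85))) = ((1/576)*36)/(-3740) = (1/16)*(-1/3740) = -1/59840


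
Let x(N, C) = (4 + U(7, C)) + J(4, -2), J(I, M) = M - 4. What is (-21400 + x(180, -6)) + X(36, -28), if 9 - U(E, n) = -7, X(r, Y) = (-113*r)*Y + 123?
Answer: 92641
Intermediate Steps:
J(I, M) = -4 + M
X(r, Y) = 123 - 113*Y*r (X(r, Y) = -113*Y*r + 123 = 123 - 113*Y*r)
U(E, n) = 16 (U(E, n) = 9 - 1*(-7) = 9 + 7 = 16)
x(N, C) = 14 (x(N, C) = (4 + 16) + (-4 - 2) = 20 - 6 = 14)
(-21400 + x(180, -6)) + X(36, -28) = (-21400 + 14) + (123 - 113*(-28)*36) = -21386 + (123 + 113904) = -21386 + 114027 = 92641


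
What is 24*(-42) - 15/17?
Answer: -17151/17 ≈ -1008.9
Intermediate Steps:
24*(-42) - 15/17 = -1008 - 15*1/17 = -1008 - 15/17 = -17151/17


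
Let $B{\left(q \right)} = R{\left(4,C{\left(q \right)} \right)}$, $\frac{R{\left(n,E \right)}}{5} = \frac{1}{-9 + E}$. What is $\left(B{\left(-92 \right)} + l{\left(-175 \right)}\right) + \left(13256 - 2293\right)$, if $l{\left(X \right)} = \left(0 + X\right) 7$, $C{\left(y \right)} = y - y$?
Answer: $\frac{87637}{9} \approx 9737.4$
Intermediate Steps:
$C{\left(y \right)} = 0$
$l{\left(X \right)} = 7 X$ ($l{\left(X \right)} = X 7 = 7 X$)
$R{\left(n,E \right)} = \frac{5}{-9 + E}$
$B{\left(q \right)} = - \frac{5}{9}$ ($B{\left(q \right)} = \frac{5}{-9 + 0} = \frac{5}{-9} = 5 \left(- \frac{1}{9}\right) = - \frac{5}{9}$)
$\left(B{\left(-92 \right)} + l{\left(-175 \right)}\right) + \left(13256 - 2293\right) = \left(- \frac{5}{9} + 7 \left(-175\right)\right) + \left(13256 - 2293\right) = \left(- \frac{5}{9} - 1225\right) + 10963 = - \frac{11030}{9} + 10963 = \frac{87637}{9}$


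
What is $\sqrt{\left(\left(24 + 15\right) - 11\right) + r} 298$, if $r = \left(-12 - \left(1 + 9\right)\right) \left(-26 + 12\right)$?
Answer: $1192 \sqrt{21} \approx 5462.4$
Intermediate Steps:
$r = 308$ ($r = \left(-12 - 10\right) \left(-14\right) = \left(-22\right) \left(-14\right) = 308$)
$\sqrt{\left(\left(24 + 15\right) - 11\right) + r} 298 = \sqrt{\left(\left(24 + 15\right) - 11\right) + 308} \cdot 298 = \sqrt{\left(39 - 11\right) + 308} \cdot 298 = \sqrt{28 + 308} \cdot 298 = \sqrt{336} \cdot 298 = 4 \sqrt{21} \cdot 298 = 1192 \sqrt{21}$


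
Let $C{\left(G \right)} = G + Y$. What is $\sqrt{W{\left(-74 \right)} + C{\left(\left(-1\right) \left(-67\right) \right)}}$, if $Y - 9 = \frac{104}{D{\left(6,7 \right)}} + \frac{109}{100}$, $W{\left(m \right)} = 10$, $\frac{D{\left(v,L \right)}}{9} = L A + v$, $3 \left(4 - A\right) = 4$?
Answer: $\frac{\sqrt{107880789}}{1110} \approx 9.3573$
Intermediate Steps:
$A = \frac{8}{3}$ ($A = 4 - \frac{4}{3} = \frac{8}{3} \approx 2.6667$)
$D{\left(v,L \right)} = 9 v + 24 L$ ($D{\left(v,L \right)} = 9 \left(L \frac{8}{3} + v\right) = 9 \left(\frac{8 L}{3} + v\right) = 9 \left(v + \frac{8 L}{3}\right) = 9 v + 24 L$)
$Y = \frac{117199}{11100}$ ($Y = 9 + \left(\frac{104}{9 \cdot 6 + 24 \cdot 7} + \frac{109}{100}\right) = 9 + \left(\frac{104}{54 + 168} + 109 \cdot \frac{1}{100}\right) = 9 + \left(\frac{104}{222} + \frac{109}{100}\right) = 9 + \left(104 \cdot \frac{1}{222} + \frac{109}{100}\right) = 9 + \left(\frac{52}{111} + \frac{109}{100}\right) = 9 + \frac{17299}{11100} = \frac{117199}{11100} \approx 10.558$)
$C{\left(G \right)} = \frac{117199}{11100} + G$ ($C{\left(G \right)} = G + \frac{117199}{11100} = \frac{117199}{11100} + G$)
$\sqrt{W{\left(-74 \right)} + C{\left(\left(-1\right) \left(-67\right) \right)}} = \sqrt{10 + \left(\frac{117199}{11100} - -67\right)} = \sqrt{10 + \left(\frac{117199}{11100} + 67\right)} = \sqrt{10 + \frac{860899}{11100}} = \sqrt{\frac{971899}{11100}} = \frac{\sqrt{107880789}}{1110}$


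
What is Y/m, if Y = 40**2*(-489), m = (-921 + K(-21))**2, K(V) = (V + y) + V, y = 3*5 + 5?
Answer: -782400/889249 ≈ -0.87984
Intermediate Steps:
y = 20 (y = 15 + 5 = 20)
K(V) = 20 + 2*V (K(V) = (V + 20) + V = (20 + V) + V = 20 + 2*V)
m = 889249 (m = (-921 + (20 + 2*(-21)))**2 = (-921 + (20 - 42))**2 = (-921 - 22)**2 = (-943)**2 = 889249)
Y = -782400 (Y = 1600*(-489) = -782400)
Y/m = -782400/889249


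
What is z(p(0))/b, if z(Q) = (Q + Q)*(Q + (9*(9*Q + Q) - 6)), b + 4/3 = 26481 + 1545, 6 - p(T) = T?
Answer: 9720/42037 ≈ 0.23122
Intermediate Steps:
p(T) = 6 - T
b = 84074/3 (b = -4/3 + (26481 + 1545) = -4/3 + 28026 = 84074/3 ≈ 28025.)
z(Q) = 2*Q*(-6 + 91*Q) (z(Q) = (2*Q)*(Q + (9*(10*Q) - 6)) = (2*Q)*(Q + (90*Q - 6)) = (2*Q)*(Q + (-6 + 90*Q)) = (2*Q)*(-6 + 91*Q) = 2*Q*(-6 + 91*Q))
z(p(0))/b = (2*(6 - 1*0)*(-6 + 91*(6 - 1*0)))/(84074/3) = (2*(6 + 0)*(-6 + 91*(6 + 0)))*(3/84074) = (2*6*(-6 + 91*6))*(3/84074) = (2*6*(-6 + 546))*(3/84074) = (2*6*540)*(3/84074) = 6480*(3/84074) = 9720/42037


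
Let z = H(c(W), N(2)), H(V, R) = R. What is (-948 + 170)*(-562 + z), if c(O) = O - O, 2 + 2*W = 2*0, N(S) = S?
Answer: 435680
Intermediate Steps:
W = -1 (W = -1 + (2*0)/2 = -1 + (½)*0 = -1 + 0 = -1)
c(O) = 0
z = 2
(-948 + 170)*(-562 + z) = (-948 + 170)*(-562 + 2) = -778*(-560) = 435680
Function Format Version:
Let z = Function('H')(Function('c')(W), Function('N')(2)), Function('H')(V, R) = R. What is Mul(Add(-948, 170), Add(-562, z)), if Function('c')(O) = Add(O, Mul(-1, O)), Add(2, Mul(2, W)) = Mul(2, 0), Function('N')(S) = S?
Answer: 435680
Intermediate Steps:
W = -1 (W = Add(-1, Mul(Rational(1, 2), Mul(2, 0))) = Add(-1, Mul(Rational(1, 2), 0)) = Add(-1, 0) = -1)
Function('c')(O) = 0
z = 2
Mul(Add(-948, 170), Add(-562, z)) = Mul(Add(-948, 170), Add(-562, 2)) = Mul(-778, -560) = 435680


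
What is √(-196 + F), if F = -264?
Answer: 2*I*√115 ≈ 21.448*I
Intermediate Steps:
√(-196 + F) = √(-196 - 264) = √(-460) = 2*I*√115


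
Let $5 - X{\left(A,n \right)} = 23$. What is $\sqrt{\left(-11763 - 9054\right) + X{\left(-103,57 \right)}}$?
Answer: $3 i \sqrt{2315} \approx 144.34 i$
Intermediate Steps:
$X{\left(A,n \right)} = -18$ ($X{\left(A,n \right)} = 5 - 23 = -18$)
$\sqrt{\left(-11763 - 9054\right) + X{\left(-103,57 \right)}} = \sqrt{\left(-11763 - 9054\right) - 18} = \sqrt{-20817 - 18} = \sqrt{-20835} = 3 i \sqrt{2315}$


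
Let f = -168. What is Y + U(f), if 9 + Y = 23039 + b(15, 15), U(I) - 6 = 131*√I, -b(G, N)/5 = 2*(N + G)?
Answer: 22736 + 262*I*√42 ≈ 22736.0 + 1698.0*I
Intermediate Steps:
b(G, N) = -10*G - 10*N (b(G, N) = -10*(N + G) = -10*(G + N) = -5*(2*G + 2*N) = -10*G - 10*N)
U(I) = 6 + 131*√I
Y = 22730 (Y = -9 + (23039 + (-10*15 - 10*15)) = -9 + (23039 + (-150 - 150)) = -9 + (23039 - 300) = -9 + 22739 = 22730)
Y + U(f) = 22730 + (6 + 131*√(-168)) = 22730 + (6 + 131*(2*I*√42)) = 22730 + (6 + 262*I*√42) = 22736 + 262*I*√42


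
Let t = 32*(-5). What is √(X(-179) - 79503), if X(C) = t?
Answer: I*√79663 ≈ 282.25*I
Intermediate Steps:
t = -160
X(C) = -160
√(X(-179) - 79503) = √(-160 - 79503) = √(-79663) = I*√79663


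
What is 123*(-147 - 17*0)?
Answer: -18081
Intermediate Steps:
123*(-147 - 17*0) = 123*(-147 + 0) = 123*(-147) = -18081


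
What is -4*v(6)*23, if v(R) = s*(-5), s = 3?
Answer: 1380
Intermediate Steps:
v(R) = -15 (v(R) = 3*(-5) = -15)
-4*v(6)*23 = -4*(-15)*23 = 60*23 = 1380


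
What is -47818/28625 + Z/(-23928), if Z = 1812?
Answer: -99671467/57078250 ≈ -1.7462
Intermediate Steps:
-47818/28625 + Z/(-23928) = -47818/28625 + 1812/(-23928) = -47818*1/28625 + 1812*(-1/23928) = -47818/28625 - 151/1994 = -99671467/57078250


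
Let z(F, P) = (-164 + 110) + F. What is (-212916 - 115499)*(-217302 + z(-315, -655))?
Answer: 71486421465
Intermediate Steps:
z(F, P) = -54 + F
(-212916 - 115499)*(-217302 + z(-315, -655)) = (-212916 - 115499)*(-217302 + (-54 - 315)) = -328415*(-217302 - 369) = -328415*(-217671) = 71486421465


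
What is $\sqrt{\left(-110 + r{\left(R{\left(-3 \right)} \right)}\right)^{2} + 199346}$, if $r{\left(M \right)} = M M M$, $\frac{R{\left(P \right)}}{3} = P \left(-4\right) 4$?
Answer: $3 \sqrt{990604860358} \approx 2.9859 \cdot 10^{6}$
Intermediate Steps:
$R{\left(P \right)} = - 48 P$ ($R{\left(P \right)} = 3 P \left(-4\right) 4 = 3 - 4 P 4 = 3 \left(- 16 P\right) = - 48 P$)
$r{\left(M \right)} = M^{3}$ ($r{\left(M \right)} = M^{2} M = M^{3}$)
$\sqrt{\left(-110 + r{\left(R{\left(-3 \right)} \right)}\right)^{2} + 199346} = \sqrt{\left(-110 + \left(\left(-48\right) \left(-3\right)\right)^{3}\right)^{2} + 199346} = \sqrt{\left(-110 + 144^{3}\right)^{2} + 199346} = \sqrt{\left(-110 + 2985984\right)^{2} + 199346} = \sqrt{2985874^{2} + 199346} = \sqrt{8915443543876 + 199346} = \sqrt{8915443743222} = 3 \sqrt{990604860358}$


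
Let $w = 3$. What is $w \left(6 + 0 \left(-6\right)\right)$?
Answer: $18$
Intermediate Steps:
$w \left(6 + 0 \left(-6\right)\right) = 3 \left(6 + 0 \left(-6\right)\right) = 3 \left(6 + 0\right) = 3 \cdot 6 = 18$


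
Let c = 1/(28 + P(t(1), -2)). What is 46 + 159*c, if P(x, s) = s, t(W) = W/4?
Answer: 1355/26 ≈ 52.115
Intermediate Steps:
t(W) = W/4 (t(W) = W*(1/4) = W/4)
c = 1/26 (c = 1/(28 - 2) = 1/26 ≈ 0.038462)
46 + 159*c = 46 + 159*(1/26) = 46 + 159/26 = 1355/26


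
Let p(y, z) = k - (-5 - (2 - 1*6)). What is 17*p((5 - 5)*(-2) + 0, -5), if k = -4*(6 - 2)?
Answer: -255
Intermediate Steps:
k = -16 (k = -4*4 = -16)
p(y, z) = -15 (p(y, z) = -16 - (-5 - (2 - 1*6)) = -16 - (-5 - (2 - 6)) = -16 - (-5 - 1*(-4)) = -16 - (-5 + 4) = -16 - 1*(-1) = -16 + 1 = -15)
17*p((5 - 5)*(-2) + 0, -5) = 17*(-15) = -255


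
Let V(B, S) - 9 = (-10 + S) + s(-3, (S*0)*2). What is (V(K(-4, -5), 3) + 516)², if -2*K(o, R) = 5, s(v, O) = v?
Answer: 265225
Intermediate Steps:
K(o, R) = -5/2 (K(o, R) = -½*5 = -5/2)
V(B, S) = -4 + S (V(B, S) = 9 + ((-10 + S) - 3) = 9 + (-13 + S) = -4 + S)
(V(K(-4, -5), 3) + 516)² = ((-4 + 3) + 516)² = (-1 + 516)² = 515² = 265225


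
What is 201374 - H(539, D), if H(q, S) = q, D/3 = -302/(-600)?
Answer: 200835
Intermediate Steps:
D = 151/100 (D = 3*(-302/(-600)) = 3*(-302*(-1/600)) = 3*(151/300) = 151/100 ≈ 1.5100)
201374 - H(539, D) = 201374 - 1*539 = 201374 - 539 = 200835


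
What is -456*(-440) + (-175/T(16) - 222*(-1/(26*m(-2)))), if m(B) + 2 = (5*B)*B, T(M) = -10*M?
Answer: 250400677/1248 ≈ 2.0064e+5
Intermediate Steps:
m(B) = -2 + 5*B**2 (m(B) = -2 + (5*B)*B = -2 + 5*B**2)
-456*(-440) + (-175/T(16) - 222*(-1/(26*m(-2)))) = -456*(-440) + (-175/((-10*16)) - 222*(-1/(26*(-2 + 5*(-2)**2)))) = 200640 + (-175/(-160) - 222*(-1/(26*(-2 + 5*4)))) = 200640 + (-175*(-1/160) - 222*(-1/(26*(-2 + 20)))) = 200640 + (35/32 - 222/(18*(-26))) = 200640 + (35/32 - 222/(-468)) = 200640 + (35/32 - 222*(-1/468)) = 200640 + (35/32 + 37/78) = 200640 + 1957/1248 = 250400677/1248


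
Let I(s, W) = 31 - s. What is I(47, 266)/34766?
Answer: -8/17383 ≈ -0.00046022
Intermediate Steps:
I(47, 266)/34766 = (31 - 1*47)/34766 = (31 - 47)*(1/34766) = -16*1/34766 = -8/17383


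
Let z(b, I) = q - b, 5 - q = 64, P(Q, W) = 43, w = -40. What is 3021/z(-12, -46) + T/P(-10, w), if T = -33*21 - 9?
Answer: -162897/2021 ≈ -80.602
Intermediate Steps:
q = -59 (q = 5 - 1*64 = 5 - 64 = -59)
T = -702 (T = -693 - 9 = -702)
z(b, I) = -59 - b
3021/z(-12, -46) + T/P(-10, w) = 3021/(-59 - 1*(-12)) - 702/43 = 3021/(-59 + 12) - 702*1/43 = 3021/(-47) - 702/43 = 3021*(-1/47) - 702/43 = -3021/47 - 702/43 = -162897/2021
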